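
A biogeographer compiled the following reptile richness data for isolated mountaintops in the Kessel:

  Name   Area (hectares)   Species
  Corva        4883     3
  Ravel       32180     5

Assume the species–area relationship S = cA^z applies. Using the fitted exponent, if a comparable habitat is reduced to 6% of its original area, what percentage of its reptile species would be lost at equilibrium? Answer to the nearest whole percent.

53%

z = ln(5/3) / ln(32180/4883) = 0.5108 / 1.8856 = 0.2709
S_new/S_old = (A_new/A_old)^z = 0.06^0.2709 = exp(0.2709 × -2.8134) = 0.4666
Fraction lost = 1 − 0.4666 = 0.5334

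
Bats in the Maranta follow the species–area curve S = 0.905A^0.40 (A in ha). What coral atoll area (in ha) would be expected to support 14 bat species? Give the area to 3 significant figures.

941 ha

14 = 0.905 × A^0.4  ⇒  A^0.4 = 14/0.905 = 15.47
ln A = ln(15.47) / 0.4 = 2.7389 / 0.4 = 6.8472
A = e^6.8472 ≈ 941.2 ha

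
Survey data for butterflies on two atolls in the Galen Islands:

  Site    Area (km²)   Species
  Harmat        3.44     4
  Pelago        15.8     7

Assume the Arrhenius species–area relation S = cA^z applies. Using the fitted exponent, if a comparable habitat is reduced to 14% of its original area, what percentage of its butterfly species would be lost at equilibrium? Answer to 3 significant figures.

z = ln(7/4) / ln(15.8/3.44) = 0.5596 / 1.5245 = 0.3671
S_new/S_old = (A_new/A_old)^z = 0.14^0.3671 = exp(0.3671 × -1.9661) = 0.4859
Fraction lost = 1 − 0.4859 = 0.5141

51.4%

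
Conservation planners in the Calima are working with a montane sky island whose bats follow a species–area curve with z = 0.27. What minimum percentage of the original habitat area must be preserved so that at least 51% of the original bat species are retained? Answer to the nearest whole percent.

Need (A_new/A_old)^0.27 = 0.51, so A_new/A_old = 0.51^(1/0.27) = 0.51^3.704
ln(A_new/A_old) = ln 0.51 / 0.27 = -0.6733 / 0.27 = -2.4939
A_new/A_old = e^-2.4939 ≈ 0.08259

8%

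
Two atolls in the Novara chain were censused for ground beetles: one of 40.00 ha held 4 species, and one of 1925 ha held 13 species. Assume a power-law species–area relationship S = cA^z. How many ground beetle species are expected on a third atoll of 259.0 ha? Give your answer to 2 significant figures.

z = ln(13/4) / ln(1925/40) = 1.1787 / 3.8738 = 0.3043
c = 4 / 40^0.3043 = 4 / 3.072 = 1.302
S₃ = 1.302 × 259^0.3043 = 1.302 × 5.423 ≈ 7.061

7.1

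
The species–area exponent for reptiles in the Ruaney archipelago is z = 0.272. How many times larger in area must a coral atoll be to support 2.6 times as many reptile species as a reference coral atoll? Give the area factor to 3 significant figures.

33.5

(A₂/A₁)^0.272 = 2.6, so A₂/A₁ = 2.6^(1/0.272) = 2.6^3.676
ln(A₂/A₁) = ln 2.6 / 0.272 = 0.9555 / 0.272 = 3.5129
A₂/A₁ = e^3.5129 ≈ 33.55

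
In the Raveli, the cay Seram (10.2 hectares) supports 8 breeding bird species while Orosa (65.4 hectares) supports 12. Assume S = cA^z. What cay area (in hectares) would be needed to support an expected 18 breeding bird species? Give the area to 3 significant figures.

z = ln(12/8) / ln(65.4/10.2) = 0.4055 / 1.8581 = 0.2182
c = 8 / 10.2^0.2182 = 8 / 1.66 = 4.82
A = (18/4.82)^(1/0.2182) ⇒ ln A = ln(3.735)/0.2182 = 6.0387
A = e^6.0387 ≈ 419.3 hectares

419 hectares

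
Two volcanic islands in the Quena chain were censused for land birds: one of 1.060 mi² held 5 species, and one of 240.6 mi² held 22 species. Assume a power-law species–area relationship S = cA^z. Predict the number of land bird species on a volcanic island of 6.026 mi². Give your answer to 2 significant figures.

8.0

z = ln(22/5) / ln(240.6/1.06) = 1.4816 / 5.4249 = 0.2731
c = 5 / 1.06^0.2731 = 5 / 1.016 = 4.921
S₃ = 4.921 × 6.026^0.2731 = 4.921 × 1.633 ≈ 8.037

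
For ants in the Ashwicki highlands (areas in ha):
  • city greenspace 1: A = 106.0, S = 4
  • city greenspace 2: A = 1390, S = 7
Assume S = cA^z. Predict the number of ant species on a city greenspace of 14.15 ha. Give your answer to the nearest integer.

z = ln(7/4) / ln(1390/106) = 0.5596 / 2.5736 = 0.2174
c = 4 / 106^0.2174 = 4 / 2.757 = 1.451
S₃ = 1.451 × 14.15^0.2174 = 1.451 × 1.779 ≈ 2.582

3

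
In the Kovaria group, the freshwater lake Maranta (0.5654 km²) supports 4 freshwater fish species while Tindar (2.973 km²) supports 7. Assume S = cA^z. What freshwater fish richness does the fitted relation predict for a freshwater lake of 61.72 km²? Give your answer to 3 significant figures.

z = ln(7/4) / ln(2.973/0.5654) = 0.5596 / 1.6598 = 0.3372
c = 4 / 0.5654^0.3372 = 4 / 0.8251 = 4.848
S₃ = 4.848 × 61.72^0.3372 = 4.848 × 4.015 ≈ 19.46

19.5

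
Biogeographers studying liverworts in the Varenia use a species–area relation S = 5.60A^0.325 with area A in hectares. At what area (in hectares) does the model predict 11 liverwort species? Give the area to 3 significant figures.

7.98 hectares

11 = 5.6 × A^0.325  ⇒  A^0.325 = 11/5.6 = 1.964
ln A = ln(1.964) / 0.325 = 0.6751 / 0.325 = 2.0773
A = e^2.0773 ≈ 7.983 hectares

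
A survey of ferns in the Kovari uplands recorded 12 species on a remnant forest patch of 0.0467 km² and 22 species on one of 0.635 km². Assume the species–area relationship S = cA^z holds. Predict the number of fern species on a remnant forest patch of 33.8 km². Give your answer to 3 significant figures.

55.4

z = ln(22/12) / ln(0.635/0.0467) = 0.6061 / 2.6099 = 0.2322
c = 12 / 0.0467^0.2322 = 12 / 0.4909 = 24.45
S₃ = 24.45 × 33.8^0.2322 = 24.45 × 2.265 ≈ 55.37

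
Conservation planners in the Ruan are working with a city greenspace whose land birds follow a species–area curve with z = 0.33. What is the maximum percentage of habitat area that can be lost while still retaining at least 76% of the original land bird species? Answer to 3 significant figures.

56.5%

Need (A_new/A_old)^0.33 = 0.76, so A_new/A_old = 0.76^(1/0.33) = 0.76^3.03
ln(A_new/A_old) = ln 0.76 / 0.33 = -0.2744 / 0.33 = -0.8316
A_new/A_old = e^-0.8316 ≈ 0.4353
Fraction that can be lost = 1 − 0.4353 = 0.5647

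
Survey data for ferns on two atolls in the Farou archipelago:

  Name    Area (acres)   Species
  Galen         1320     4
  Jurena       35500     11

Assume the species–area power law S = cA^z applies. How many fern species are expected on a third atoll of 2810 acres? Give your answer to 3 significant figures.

z = ln(11/4) / ln(35500/1320) = 1.0116 / 3.2919 = 0.3073
c = 4 / 1320^0.3073 = 4 / 9.098 = 0.4397
S₃ = 0.4397 × 2810^0.3073 = 0.4397 × 11.48 ≈ 5.045

5.05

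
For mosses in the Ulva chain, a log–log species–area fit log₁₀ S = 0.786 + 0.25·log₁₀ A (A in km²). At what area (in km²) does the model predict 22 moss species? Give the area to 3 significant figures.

22 = 6.109 × A^0.25  ⇒  A^0.25 = 22/6.109 = 3.601
ln A = ln(3.601) / 0.25 = 1.2812 / 0.25 = 5.1248
A = e^5.1248 ≈ 168.1 km²

168 km²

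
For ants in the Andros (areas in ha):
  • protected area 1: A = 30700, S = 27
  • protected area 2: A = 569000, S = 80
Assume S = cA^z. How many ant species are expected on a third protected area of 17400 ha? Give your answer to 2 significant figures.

22

z = ln(80/27) / ln(569000/30700) = 1.0862 / 2.9196 = 0.3720
c = 27 / 30700^0.3720 = 27 / 46.7 = 0.5781
S₃ = 0.5781 × 17400^0.3720 = 0.5781 × 37.81 ≈ 21.86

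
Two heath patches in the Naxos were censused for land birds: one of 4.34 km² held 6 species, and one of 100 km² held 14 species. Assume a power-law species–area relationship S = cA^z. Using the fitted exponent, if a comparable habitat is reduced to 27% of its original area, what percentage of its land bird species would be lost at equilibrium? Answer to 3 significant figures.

z = ln(14/6) / ln(100/4.34) = 0.8473 / 3.1373 = 0.2701
S_new/S_old = (A_new/A_old)^z = 0.27^0.2701 = exp(0.2701 × -1.3093) = 0.7021
Fraction lost = 1 − 0.7021 = 0.2979

29.8%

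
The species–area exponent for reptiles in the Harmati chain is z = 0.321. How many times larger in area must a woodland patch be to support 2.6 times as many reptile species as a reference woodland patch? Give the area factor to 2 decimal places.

(A₂/A₁)^0.321 = 2.6, so A₂/A₁ = 2.6^(1/0.321) = 2.6^3.115
ln(A₂/A₁) = ln 2.6 / 0.321 = 0.9555 / 0.321 = 2.9767
A₂/A₁ = e^2.9767 ≈ 19.62

19.62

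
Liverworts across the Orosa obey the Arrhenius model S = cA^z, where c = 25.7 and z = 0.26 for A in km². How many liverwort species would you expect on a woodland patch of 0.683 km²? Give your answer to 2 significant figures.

S = 25.7 × 0.683^0.26
ln S = ln 25.7 + 0.26 × ln 0.683 = 3.2465 + 0.26 × -0.3813 = 3.1474
S = e^3.1474 ≈ 23.27

23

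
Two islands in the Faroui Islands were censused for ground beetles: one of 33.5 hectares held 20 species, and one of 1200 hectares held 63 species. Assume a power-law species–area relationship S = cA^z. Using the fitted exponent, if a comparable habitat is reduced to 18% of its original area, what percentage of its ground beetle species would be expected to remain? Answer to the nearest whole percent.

58%

z = ln(63/20) / ln(1200/33.5) = 1.1474 / 3.5785 = 0.3206
S_new/S_old = (A_new/A_old)^z = 0.18^0.3206 = exp(0.3206 × -1.7148) = 0.5771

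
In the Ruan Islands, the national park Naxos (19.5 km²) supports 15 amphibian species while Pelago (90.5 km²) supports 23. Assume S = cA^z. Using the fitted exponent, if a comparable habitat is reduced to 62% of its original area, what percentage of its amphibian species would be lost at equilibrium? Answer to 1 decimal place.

12.5%

z = ln(23/15) / ln(90.5/19.5) = 0.4274 / 1.5349 = 0.2785
S_new/S_old = (A_new/A_old)^z = 0.62^0.2785 = exp(0.2785 × -0.4780) = 0.8754
Fraction lost = 1 − 0.8754 = 0.1246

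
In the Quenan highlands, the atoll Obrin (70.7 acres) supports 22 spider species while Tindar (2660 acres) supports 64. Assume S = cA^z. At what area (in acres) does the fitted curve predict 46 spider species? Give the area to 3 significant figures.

866 acres

z = ln(64/22) / ln(2660/70.7) = 1.0678 / 3.6276 = 0.2944
c = 22 / 70.7^0.2944 = 22 / 3.503 = 6.281
A = (46/6.281)^(1/0.2944) ⇒ ln A = ln(7.324)/0.2944 = 6.7642
A = e^6.7642 ≈ 866.3 acres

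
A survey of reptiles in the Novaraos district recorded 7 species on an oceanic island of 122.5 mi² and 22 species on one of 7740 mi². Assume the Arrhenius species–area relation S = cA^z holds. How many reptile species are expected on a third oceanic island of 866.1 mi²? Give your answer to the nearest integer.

z = ln(22/7) / ln(7740/122.5) = 1.1451 / 4.1460 = 0.2762
c = 7 / 122.5^0.2762 = 7 / 3.773 = 1.855
S₃ = 1.855 × 866.1^0.2762 = 1.855 × 6.477 ≈ 12.01

12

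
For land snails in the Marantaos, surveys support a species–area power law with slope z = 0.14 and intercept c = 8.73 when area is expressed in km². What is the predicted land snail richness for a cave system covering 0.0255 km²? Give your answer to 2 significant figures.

5.2

S = 8.73 × 0.0255^0.14 = 8.73 × 0.5983 ≈ 5.223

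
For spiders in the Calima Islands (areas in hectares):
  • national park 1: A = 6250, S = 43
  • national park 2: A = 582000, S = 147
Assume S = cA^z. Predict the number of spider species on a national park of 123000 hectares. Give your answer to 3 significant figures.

z = ln(147/43) / ln(582000/6250) = 1.2292 / 4.5339 = 0.2711
c = 43 / 6250^0.2711 = 43 / 10.69 = 4.021
S₃ = 4.021 × 123000^0.2711 = 4.021 × 23.99 ≈ 96.45

96.5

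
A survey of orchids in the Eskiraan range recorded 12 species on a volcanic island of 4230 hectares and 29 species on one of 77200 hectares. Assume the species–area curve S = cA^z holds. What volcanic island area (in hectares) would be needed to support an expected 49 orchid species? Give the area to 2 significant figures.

430000 hectares

z = ln(29/12) / ln(77200/4230) = 0.8824 / 2.9042 = 0.3038
c = 12 / 4230^0.3038 = 12 / 12.64 = 0.9493
A = (49/0.9493)^(1/0.3038) ⇒ ln A = ln(51.62)/0.3038 = 12.9805
A = e^12.9805 ≈ 433877 hectares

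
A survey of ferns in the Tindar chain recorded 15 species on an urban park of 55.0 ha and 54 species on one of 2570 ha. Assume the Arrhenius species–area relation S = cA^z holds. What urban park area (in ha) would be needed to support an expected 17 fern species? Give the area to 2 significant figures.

80 ha

z = ln(54/15) / ln(2570/55) = 1.2809 / 3.8443 = 0.3332
c = 15 / 55^0.3332 = 15 / 3.801 = 3.946
A = (17/3.946)^(1/0.3332) ⇒ ln A = ln(4.308)/0.3332 = 4.3830
A = e^4.3830 ≈ 80.08 ha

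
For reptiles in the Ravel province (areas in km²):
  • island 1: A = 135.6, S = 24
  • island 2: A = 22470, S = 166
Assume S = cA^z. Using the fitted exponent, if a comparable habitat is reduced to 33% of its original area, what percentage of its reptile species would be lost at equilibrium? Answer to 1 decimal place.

z = ln(166/24) / ln(22470/135.6) = 1.9339 / 5.1102 = 0.3784
S_new/S_old = (A_new/A_old)^z = 0.33^0.3784 = exp(0.3784 × -1.1087) = 0.6573
Fraction lost = 1 − 0.6573 = 0.3427

34.3%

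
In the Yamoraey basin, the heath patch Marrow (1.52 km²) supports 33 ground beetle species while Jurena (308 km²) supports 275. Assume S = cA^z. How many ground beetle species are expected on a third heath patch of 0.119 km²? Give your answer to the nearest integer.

z = ln(275/33) / ln(308/1.52) = 2.1203 / 5.3114 = 0.3992
c = 33 / 1.52^0.3992 = 33 / 1.182 = 27.92
S₃ = 27.92 × 0.119^0.3992 = 27.92 × 0.4275 ≈ 11.94

12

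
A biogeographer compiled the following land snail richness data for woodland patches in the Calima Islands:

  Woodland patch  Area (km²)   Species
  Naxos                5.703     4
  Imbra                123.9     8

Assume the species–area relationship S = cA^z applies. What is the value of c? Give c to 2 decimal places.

2.70

z = ln(S₂/S₁) / ln(A₂/A₁) = ln(8/4) / ln(123.9/5.703) = 0.6931 / 3.0785 = 0.2252
c = S₁ / A₁^z = 4 / 5.703^0.2252 = 4 / 1.48 = 2.703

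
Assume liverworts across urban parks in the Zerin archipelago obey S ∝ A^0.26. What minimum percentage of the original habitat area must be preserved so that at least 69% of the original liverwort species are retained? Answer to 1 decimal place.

Need (A_new/A_old)^0.26 = 0.69, so A_new/A_old = 0.69^(1/0.26) = 0.69^3.846
ln(A_new/A_old) = ln 0.69 / 0.26 = -0.3711 / 0.26 = -1.4272
A_new/A_old = e^-1.4272 ≈ 0.24

24.0%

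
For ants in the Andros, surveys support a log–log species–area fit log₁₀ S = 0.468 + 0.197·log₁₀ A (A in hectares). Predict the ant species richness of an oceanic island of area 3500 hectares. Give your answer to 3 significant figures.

S = 2.938 × 3500^0.197 = 2.938 × 4.991 ≈ 14.66

14.7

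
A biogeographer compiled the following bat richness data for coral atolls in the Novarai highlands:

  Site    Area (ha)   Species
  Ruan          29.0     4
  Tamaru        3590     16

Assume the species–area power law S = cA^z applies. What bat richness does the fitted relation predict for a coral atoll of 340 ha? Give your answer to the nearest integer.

z = ln(16/4) / ln(3590/29) = 1.3863 / 4.8186 = 0.2877
c = 4 / 29^0.2877 = 4 / 2.635 = 1.518
S₃ = 1.518 × 340^0.2877 = 1.518 × 5.349 ≈ 8.121

8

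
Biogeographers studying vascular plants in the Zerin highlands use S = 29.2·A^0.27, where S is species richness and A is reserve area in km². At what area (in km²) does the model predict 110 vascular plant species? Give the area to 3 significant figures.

136 km²

110 = 29.2 × A^0.27  ⇒  A^0.27 = 110/29.2 = 3.767
ln A = ln(3.767) / 0.27 = 1.3263 / 0.27 = 4.9123
A = e^4.9123 ≈ 135.9 km²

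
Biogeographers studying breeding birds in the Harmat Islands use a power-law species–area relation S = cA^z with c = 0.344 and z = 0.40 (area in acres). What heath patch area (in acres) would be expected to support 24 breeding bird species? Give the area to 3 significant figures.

40700 acres

24 = 0.344 × A^0.4  ⇒  A^0.4 = 24/0.344 = 69.77
ln A = ln(69.77) / 0.4 = 4.2452 / 0.4 = 10.6129
A = e^10.6129 ≈ 40657 acres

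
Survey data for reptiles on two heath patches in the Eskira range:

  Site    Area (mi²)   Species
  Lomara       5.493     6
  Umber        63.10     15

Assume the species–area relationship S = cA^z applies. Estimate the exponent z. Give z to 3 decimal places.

0.375

Taking logs: ln S = ln c + z ln A, so z = (ln S₂ − ln S₁)/(ln A₂ − ln A₁).
z = ln(15/6) / ln(63.1/5.493) = ln(2.5) / ln(11.49) = 0.9163 / 2.4412 = 0.3753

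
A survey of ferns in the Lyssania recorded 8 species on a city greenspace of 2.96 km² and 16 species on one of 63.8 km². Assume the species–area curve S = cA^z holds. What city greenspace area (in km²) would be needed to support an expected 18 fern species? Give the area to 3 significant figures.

z = ln(16/8) / ln(63.8/2.96) = 0.6931 / 3.0706 = 0.2257
c = 8 / 2.96^0.2257 = 8 / 1.278 = 6.262
A = (18/6.262)^(1/0.2257) ⇒ ln A = ln(2.875)/0.2257 = 4.6775
A = e^4.6775 ≈ 107.5 km²

108 km²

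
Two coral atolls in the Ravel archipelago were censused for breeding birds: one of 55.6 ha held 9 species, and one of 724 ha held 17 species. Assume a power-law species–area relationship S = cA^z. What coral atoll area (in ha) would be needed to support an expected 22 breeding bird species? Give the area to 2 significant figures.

z = ln(17/9) / ln(724/55.6) = 0.6360 / 2.5666 = 0.2478
c = 9 / 55.6^0.2478 = 9 / 2.707 = 3.325
A = (22/3.325)^(1/0.2478) ⇒ ln A = ln(6.616)/0.2478 = 7.6253
A = e^7.6253 ≈ 2049 ha

2000 ha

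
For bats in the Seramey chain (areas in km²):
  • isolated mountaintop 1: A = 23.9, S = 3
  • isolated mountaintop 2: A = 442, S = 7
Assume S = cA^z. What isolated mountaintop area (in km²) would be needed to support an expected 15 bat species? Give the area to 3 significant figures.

z = ln(7/3) / ln(442/23.9) = 0.8473 / 2.9174 = 0.2904
c = 3 / 23.9^0.2904 = 3 / 2.514 = 1.193
A = (15/1.193)^(1/0.2904) ⇒ ln A = ln(12.57)/0.2904 = 8.7155
A = e^8.7155 ≈ 6097 km²

6100 km²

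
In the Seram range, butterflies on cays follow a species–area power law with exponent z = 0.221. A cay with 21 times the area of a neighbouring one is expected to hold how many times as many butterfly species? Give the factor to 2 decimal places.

1.96

S₂/S₁ = (A₂/A₁)^z = 21^0.221
ln(S₂/S₁) = 0.221 × ln 21 = 0.221 × 3.0445 = 0.6728
S₂/S₁ = e^0.6728 ≈ 1.96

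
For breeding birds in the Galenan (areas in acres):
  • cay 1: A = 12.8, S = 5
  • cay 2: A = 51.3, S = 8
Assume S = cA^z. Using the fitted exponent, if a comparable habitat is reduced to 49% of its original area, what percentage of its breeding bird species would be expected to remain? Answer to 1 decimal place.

z = ln(8/5) / ln(51.3/12.8) = 0.4700 / 1.3882 = 0.3386
S_new/S_old = (A_new/A_old)^z = 0.49^0.3386 = exp(0.3386 × -0.7133) = 0.7854

78.5%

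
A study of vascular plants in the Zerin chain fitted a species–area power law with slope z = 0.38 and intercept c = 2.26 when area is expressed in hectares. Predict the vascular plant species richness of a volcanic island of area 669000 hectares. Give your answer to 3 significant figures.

S = 2.26 × 669000^0.38
ln S = ln 2.26 + 0.38 × ln 669000 = 0.8154 + 0.38 × 13.4135 = 5.9125
S = e^5.9125 ≈ 369.6

370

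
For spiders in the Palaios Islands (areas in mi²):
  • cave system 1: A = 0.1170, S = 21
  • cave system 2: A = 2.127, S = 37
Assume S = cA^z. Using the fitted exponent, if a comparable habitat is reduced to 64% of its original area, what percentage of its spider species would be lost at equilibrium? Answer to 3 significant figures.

z = ln(37/21) / ln(2.127/0.117) = 0.5664 / 2.9003 = 0.1953
S_new/S_old = (A_new/A_old)^z = 0.64^0.1953 = exp(0.1953 × -0.4463) = 0.9165
Fraction lost = 1 − 0.9165 = 0.08346

8.35%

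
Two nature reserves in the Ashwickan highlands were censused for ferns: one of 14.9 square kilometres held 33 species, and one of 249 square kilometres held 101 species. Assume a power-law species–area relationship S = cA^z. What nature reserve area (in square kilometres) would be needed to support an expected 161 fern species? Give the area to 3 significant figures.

z = ln(101/33) / ln(249/14.9) = 1.1186 / 2.8161 = 0.3972
c = 33 / 14.9^0.3972 = 33 / 2.924 = 11.28
A = (161/11.28)^(1/0.3972) ⇒ ln A = ln(14.27)/0.3972 = 6.6913
A = e^6.6913 ≈ 805.4 square kilometres

805 square kilometres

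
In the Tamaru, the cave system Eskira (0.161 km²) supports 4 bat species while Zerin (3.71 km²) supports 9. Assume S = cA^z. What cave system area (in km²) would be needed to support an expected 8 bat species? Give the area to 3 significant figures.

z = ln(9/4) / ln(3.71/0.161) = 0.8109 / 3.1374 = 0.2585
c = 4 / 0.161^0.2585 = 4 / 0.6237 = 6.413
A = (8/6.413)^(1/0.2585) ⇒ ln A = ln(1.247)/0.2585 = 0.8553
A = e^0.8553 ≈ 2.352 km²

2.35 km²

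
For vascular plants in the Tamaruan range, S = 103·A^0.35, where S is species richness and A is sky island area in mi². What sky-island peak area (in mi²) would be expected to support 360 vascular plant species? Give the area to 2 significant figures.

36 mi²

360 = 103 × A^0.35  ⇒  A^0.35 = 360/103 = 3.495
ln A = ln(3.495) / 0.35 = 1.2514 / 0.35 = 3.5754
A = e^3.5754 ≈ 35.71 mi²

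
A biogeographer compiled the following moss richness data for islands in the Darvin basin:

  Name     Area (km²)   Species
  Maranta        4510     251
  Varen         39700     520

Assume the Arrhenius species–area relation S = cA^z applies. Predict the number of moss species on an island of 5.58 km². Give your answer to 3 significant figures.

26.7

z = ln(520/251) / ln(39700/4510) = 0.7284 / 2.1751 = 0.3349
c = 251 / 4510^0.3349 = 251 / 16.74 = 15
S₃ = 15 × 5.58^0.3349 = 15 × 1.778 ≈ 26.67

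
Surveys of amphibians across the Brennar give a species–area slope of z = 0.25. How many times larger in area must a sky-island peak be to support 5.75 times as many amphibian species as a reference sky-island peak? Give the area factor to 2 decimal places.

1093.13

(A₂/A₁)^0.25 = 5.75, so A₂/A₁ = 5.75^(1/0.25) = 5.75^4
ln(A₂/A₁) = ln 5.75 / 0.25 = 1.7492 / 0.25 = 6.9968
A₂/A₁ = e^6.9968 ≈ 1093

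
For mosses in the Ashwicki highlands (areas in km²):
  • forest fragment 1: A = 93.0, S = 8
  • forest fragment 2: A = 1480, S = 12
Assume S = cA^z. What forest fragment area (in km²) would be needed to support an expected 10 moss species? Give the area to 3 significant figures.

426 km²

z = ln(12/8) / ln(1480/93) = 0.4055 / 2.7672 = 0.1465
c = 8 / 93^0.1465 = 8 / 1.943 = 4.118
A = (10/4.118)^(1/0.1465) ⇒ ln A = ln(2.429)/0.1465 = 6.0555
A = e^6.0555 ≈ 426.5 km²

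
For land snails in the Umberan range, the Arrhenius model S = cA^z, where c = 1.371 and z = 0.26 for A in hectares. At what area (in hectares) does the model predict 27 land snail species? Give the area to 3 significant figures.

95100 hectares

27 = 1.371 × A^0.26  ⇒  A^0.26 = 27/1.371 = 19.69
ln A = ln(19.69) / 0.26 = 2.9803 / 0.26 = 11.4627
A = e^11.4627 ≈ 95099 hectares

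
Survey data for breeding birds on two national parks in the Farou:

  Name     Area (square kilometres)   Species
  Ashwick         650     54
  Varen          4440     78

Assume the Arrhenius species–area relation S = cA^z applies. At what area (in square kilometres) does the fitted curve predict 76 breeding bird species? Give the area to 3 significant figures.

3880 square kilometres

z = ln(78/54) / ln(4440/650) = 0.3677 / 1.9214 = 0.1914
c = 54 / 650^0.1914 = 54 / 3.454 = 15.63
A = (76/15.63)^(1/0.1914) ⇒ ln A = ln(4.861)/0.1914 = 8.2627
A = e^8.2627 ≈ 3876 square kilometres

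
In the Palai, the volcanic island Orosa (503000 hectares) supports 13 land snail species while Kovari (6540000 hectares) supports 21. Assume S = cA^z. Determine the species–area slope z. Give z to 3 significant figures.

Taking logs: ln S = ln c + z ln A, so z = (ln S₂ − ln S₁)/(ln A₂ − ln A₁).
z = ln(21/13) / ln(6540000/503000) = ln(1.615) / ln(13) = 0.4796 / 2.5651 = 0.1870

0.187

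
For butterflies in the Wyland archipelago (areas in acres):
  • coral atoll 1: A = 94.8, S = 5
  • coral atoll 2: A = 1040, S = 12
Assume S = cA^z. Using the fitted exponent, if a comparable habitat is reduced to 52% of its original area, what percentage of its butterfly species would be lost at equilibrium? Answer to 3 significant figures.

21.3%

z = ln(12/5) / ln(1040/94.8) = 0.8755 / 2.3952 = 0.3655
S_new/S_old = (A_new/A_old)^z = 0.52^0.3655 = exp(0.3655 × -0.6539) = 0.7874
Fraction lost = 1 − 0.7874 = 0.2126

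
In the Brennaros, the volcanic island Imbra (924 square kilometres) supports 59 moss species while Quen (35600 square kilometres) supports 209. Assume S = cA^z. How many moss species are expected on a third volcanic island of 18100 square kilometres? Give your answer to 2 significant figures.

170

z = ln(209/59) / ln(35600/924) = 1.2648 / 3.6514 = 0.3464
c = 59 / 924^0.3464 = 59 / 10.65 = 5.541
S₃ = 5.541 × 18100^0.3464 = 5.541 × 29.84 ≈ 165.3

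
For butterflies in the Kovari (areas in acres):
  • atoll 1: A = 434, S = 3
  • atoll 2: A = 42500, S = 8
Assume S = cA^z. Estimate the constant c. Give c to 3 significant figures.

z = ln(S₂/S₁) / ln(A₂/A₁) = ln(8/3) / ln(42500/434) = 0.9808 / 4.5842 = 0.2140
c = S₁ / A₁^z = 3 / 434^0.2140 = 3 / 3.667 = 0.8181

0.818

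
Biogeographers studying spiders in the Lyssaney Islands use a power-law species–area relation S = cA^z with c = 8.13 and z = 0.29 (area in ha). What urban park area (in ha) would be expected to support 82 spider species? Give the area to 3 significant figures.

82 = 8.13 × A^0.29  ⇒  A^0.29 = 82/8.13 = 10.09
ln A = ln(10.09) / 0.29 = 2.3112 / 0.29 = 7.9695
A = e^7.9695 ≈ 2891 ha

2890 ha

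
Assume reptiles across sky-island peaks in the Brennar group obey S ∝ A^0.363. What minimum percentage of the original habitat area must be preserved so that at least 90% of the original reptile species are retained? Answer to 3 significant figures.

Need (A_new/A_old)^0.363 = 0.9, so A_new/A_old = 0.9^(1/0.363) = 0.9^2.755
ln(A_new/A_old) = ln 0.9 / 0.363 = -0.1054 / 0.363 = -0.2902
A_new/A_old = e^-0.2902 ≈ 0.7481

74.8%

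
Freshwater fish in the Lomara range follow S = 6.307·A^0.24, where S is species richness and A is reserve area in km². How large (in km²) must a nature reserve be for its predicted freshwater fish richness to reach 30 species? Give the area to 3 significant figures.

664 km²

30 = 6.307 × A^0.24  ⇒  A^0.24 = 30/6.307 = 4.757
ln A = ln(4.757) / 0.24 = 1.5595 / 0.24 = 6.4981
A = e^6.4981 ≈ 663.9 km²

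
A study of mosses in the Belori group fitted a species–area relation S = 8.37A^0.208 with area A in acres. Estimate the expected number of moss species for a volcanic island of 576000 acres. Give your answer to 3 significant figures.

132

S = 8.37 × 576000^0.208
ln S = ln 8.37 + 0.208 × ln 576000 = 2.1247 + 0.208 × 13.2639 = 4.8835
S = e^4.8835 ≈ 132.1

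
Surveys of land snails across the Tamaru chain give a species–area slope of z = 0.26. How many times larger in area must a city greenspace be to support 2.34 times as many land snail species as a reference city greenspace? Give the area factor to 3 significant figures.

26.3

(A₂/A₁)^0.26 = 2.34, so A₂/A₁ = 2.34^(1/0.26) = 2.34^3.846
ln(A₂/A₁) = ln 2.34 / 0.26 = 0.8502 / 0.26 = 3.2698
A₂/A₁ = e^3.2698 ≈ 26.31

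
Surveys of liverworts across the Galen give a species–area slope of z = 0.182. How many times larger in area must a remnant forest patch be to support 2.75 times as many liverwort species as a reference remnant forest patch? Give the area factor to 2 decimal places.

(A₂/A₁)^0.182 = 2.75, so A₂/A₁ = 2.75^(1/0.182) = 2.75^5.495
ln(A₂/A₁) = ln 2.75 / 0.182 = 1.0116 / 0.182 = 5.5582
A₂/A₁ = e^5.5582 ≈ 259.4

259.37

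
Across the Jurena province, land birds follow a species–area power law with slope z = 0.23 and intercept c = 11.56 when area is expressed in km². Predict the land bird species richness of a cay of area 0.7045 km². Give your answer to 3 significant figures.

S = 11.56 × 0.7045^0.23 = 11.56 × 0.9226 ≈ 10.67

10.7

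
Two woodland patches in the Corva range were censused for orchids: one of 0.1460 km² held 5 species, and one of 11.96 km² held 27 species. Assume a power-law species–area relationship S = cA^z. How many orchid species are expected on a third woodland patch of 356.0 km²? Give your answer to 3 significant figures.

99.0

z = ln(27/5) / ln(11.96/0.146) = 1.6864 / 4.4057 = 0.3828
c = 5 / 0.146^0.3828 = 5 / 0.4788 = 10.44
S₃ = 10.44 × 356^0.3828 = 10.44 × 9.476 ≈ 98.96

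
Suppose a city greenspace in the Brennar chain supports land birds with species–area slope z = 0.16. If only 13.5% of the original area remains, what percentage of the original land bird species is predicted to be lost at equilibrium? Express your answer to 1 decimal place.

27.4%

S_new/S_old = (A_new/A_old)^z = 0.135^0.16
= exp(0.16 × ln 0.135) = exp(0.16 × -2.0025) = exp(-0.3204) ≈ 0.7259
Fraction lost = 1 − 0.7259 = 0.2741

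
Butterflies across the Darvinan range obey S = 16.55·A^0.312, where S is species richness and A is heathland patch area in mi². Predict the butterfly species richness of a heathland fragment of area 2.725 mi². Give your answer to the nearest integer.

S = 16.55 × 2.725^0.312
ln S = ln 16.55 + 0.312 × ln 2.725 = 2.8064 + 0.312 × 1.0025 = 3.1192
S = e^3.1192 ≈ 22.63

23 species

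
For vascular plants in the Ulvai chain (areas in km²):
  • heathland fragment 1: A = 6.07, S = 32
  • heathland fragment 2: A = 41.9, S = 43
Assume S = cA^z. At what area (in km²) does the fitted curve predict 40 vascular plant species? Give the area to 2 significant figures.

z = ln(43/32) / ln(41.9/6.07) = 0.2955 / 1.9319 = 0.1529
c = 32 / 6.07^0.1529 = 32 / 1.318 = 24.29
A = (40/24.29)^(1/0.1529) ⇒ ln A = ln(1.647)/0.1529 = 3.2624
A = e^3.2624 ≈ 26.11 km²

26 km²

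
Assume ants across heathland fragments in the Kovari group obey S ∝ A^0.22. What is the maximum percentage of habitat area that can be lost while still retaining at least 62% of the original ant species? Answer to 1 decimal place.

88.6%

Need (A_new/A_old)^0.22 = 0.62, so A_new/A_old = 0.62^(1/0.22) = 0.62^4.545
ln(A_new/A_old) = ln 0.62 / 0.22 = -0.4780 / 0.22 = -2.1729
A_new/A_old = e^-2.1729 ≈ 0.1138
Fraction that can be lost = 1 − 0.1138 = 0.8862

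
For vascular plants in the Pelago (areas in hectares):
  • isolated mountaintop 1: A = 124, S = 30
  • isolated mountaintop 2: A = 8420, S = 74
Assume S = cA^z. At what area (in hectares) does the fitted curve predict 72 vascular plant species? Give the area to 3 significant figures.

7410 hectares

z = ln(74/30) / ln(8420/124) = 0.9029 / 4.2181 = 0.2140
c = 30 / 124^0.2140 = 30 / 2.806 = 10.69
A = (72/10.69)^(1/0.2140) ⇒ ln A = ln(6.734)/0.2140 = 8.9104
A = e^8.9104 ≈ 7408 hectares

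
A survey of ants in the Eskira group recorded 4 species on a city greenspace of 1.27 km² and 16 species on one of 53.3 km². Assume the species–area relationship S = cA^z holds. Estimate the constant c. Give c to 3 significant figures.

3.66

z = ln(S₂/S₁) / ln(A₂/A₁) = ln(16/4) / ln(53.3/1.27) = 1.3863 / 3.7369 = 0.3710
c = S₁ / A₁^z = 4 / 1.27^0.3710 = 4 / 1.093 = 3.661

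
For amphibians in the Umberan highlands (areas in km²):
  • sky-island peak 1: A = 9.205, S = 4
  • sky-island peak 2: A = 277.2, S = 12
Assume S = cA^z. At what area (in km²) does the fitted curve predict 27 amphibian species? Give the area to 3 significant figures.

3420 km²

z = ln(12/4) / ln(277.2/9.205) = 1.0986 / 3.4050 = 0.3226
c = 4 / 9.205^0.3226 = 4 / 2.047 = 1.954
A = (27/1.954)^(1/0.3226) ⇒ ln A = ln(13.81)/0.3226 = 8.1381
A = e^8.1381 ≈ 3422 km²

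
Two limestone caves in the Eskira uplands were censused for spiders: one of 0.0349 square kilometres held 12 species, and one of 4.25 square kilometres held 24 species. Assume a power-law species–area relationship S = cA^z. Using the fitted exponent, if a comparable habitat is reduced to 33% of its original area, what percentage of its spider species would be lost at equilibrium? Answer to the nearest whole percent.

z = ln(24/12) / ln(4.25/0.0349) = 0.6931 / 4.8022 = 0.1443
S_new/S_old = (A_new/A_old)^z = 0.33^0.1443 = exp(0.1443 × -1.1087) = 0.8521
Fraction lost = 1 − 0.8521 = 0.1479

15%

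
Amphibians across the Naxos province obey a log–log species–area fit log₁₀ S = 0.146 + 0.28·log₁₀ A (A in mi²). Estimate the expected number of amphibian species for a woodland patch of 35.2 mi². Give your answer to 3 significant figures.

3.79

S = 1.4 × 35.2^0.28 = 1.4 × 2.71 ≈ 3.793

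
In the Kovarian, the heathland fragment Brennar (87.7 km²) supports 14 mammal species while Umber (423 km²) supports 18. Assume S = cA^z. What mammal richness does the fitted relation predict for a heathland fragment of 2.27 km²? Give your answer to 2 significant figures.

7.8

z = ln(18/14) / ln(423/87.7) = 0.2513 / 1.5735 = 0.1597
c = 14 / 87.7^0.1597 = 14 / 2.043 = 6.852
S₃ = 6.852 × 2.27^0.1597 = 6.852 × 1.14 ≈ 7.81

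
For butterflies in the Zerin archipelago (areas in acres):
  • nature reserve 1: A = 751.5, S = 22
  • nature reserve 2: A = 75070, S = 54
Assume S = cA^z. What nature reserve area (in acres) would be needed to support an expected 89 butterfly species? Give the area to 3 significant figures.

973000 acres

z = ln(54/22) / ln(75070/751.5) = 0.8979 / 4.6041 = 0.1950
c = 22 / 751.5^0.1950 = 22 / 3.638 = 6.047
A = (89/6.047)^(1/0.1950) ⇒ ln A = ln(14.72)/0.1950 = 13.7881
A = e^13.7881 ≈ 972955 acres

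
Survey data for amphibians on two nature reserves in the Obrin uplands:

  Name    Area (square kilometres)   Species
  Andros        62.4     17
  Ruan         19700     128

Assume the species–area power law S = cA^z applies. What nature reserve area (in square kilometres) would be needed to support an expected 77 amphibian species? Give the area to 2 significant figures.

4600 square kilometres

z = ln(128/17) / ln(19700/62.4) = 2.0188 / 5.7548 = 0.3508
c = 17 / 62.4^0.3508 = 17 / 4.263 = 3.987
A = (77/3.987)^(1/0.3508) ⇒ ln A = ln(19.31)/0.3508 = 8.4396
A = e^8.4396 ≈ 4627 square kilometres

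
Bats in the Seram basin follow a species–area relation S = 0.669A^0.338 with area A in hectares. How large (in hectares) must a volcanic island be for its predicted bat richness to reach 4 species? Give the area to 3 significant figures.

198 hectares

4 = 0.669 × A^0.338  ⇒  A^0.338 = 4/0.669 = 5.979
ln A = ln(5.979) / 0.338 = 1.7883 / 0.338 = 5.2907
A = e^5.2907 ≈ 198.5 hectares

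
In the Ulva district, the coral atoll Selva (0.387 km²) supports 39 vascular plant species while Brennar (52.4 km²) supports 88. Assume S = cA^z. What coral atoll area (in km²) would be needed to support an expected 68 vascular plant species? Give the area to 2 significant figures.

11 km²

z = ln(88/39) / ln(52.4/0.387) = 0.8138 / 4.9082 = 0.1658
c = 39 / 0.387^0.1658 = 39 / 0.8544 = 45.65
A = (68/45.65)^(1/0.1658) ⇒ ln A = ln(1.49)/0.1658 = 2.4038
A = e^2.4038 ≈ 11.07 km²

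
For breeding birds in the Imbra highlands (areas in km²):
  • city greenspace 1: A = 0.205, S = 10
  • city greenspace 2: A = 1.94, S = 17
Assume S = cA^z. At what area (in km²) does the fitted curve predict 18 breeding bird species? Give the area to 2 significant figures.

2.5 km²

z = ln(17/10) / ln(1.94/0.205) = 0.5306 / 2.2474 = 0.2361
c = 10 / 0.205^0.2361 = 10 / 0.6879 = 14.54
A = (18/14.54)^(1/0.2361) ⇒ ln A = ln(1.238)/0.2361 = 0.9048
A = e^0.9048 ≈ 2.471 km²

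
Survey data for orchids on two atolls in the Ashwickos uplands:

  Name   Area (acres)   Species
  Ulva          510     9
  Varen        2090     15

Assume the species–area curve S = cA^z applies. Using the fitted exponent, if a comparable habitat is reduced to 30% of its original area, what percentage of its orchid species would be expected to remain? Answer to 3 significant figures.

64.7%

z = ln(15/9) / ln(2090/510) = 0.5108 / 1.4105 = 0.3622
S_new/S_old = (A_new/A_old)^z = 0.3^0.3622 = exp(0.3622 × -1.2040) = 0.6466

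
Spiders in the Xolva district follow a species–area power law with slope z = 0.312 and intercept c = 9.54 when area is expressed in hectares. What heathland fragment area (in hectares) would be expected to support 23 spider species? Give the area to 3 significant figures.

23 = 9.54 × A^0.312  ⇒  A^0.312 = 23/9.54 = 2.411
ln A = ln(2.411) / 0.312 = 0.8800 / 0.312 = 2.8205
A = e^2.8205 ≈ 16.79 hectares

16.8 hectares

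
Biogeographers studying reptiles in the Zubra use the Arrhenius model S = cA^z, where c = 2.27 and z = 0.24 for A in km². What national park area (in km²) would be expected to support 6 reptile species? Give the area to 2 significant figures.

6 = 2.27 × A^0.24  ⇒  A^0.24 = 6/2.27 = 2.643
ln A = ln(2.643) / 0.24 = 0.9720 / 0.24 = 4.0499
A = e^4.0499 ≈ 57.39 km²

57 km²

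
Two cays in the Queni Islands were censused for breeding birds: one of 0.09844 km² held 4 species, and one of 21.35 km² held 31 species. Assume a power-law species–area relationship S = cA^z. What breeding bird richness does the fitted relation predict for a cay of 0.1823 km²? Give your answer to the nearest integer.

z = ln(31/4) / ln(21.35/0.09844) = 2.0477 / 5.3794 = 0.3807
c = 4 / 0.09844^0.3807 = 4 / 0.4138 = 9.668
S₃ = 9.668 × 0.1823^0.3807 = 9.668 × 0.5231 ≈ 5.057

5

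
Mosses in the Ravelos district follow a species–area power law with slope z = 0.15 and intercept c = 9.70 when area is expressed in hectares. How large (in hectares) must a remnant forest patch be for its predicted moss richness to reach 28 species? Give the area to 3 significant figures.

28 = 9.7 × A^0.15  ⇒  A^0.15 = 28/9.7 = 2.887
ln A = ln(2.887) / 0.15 = 1.0601 / 0.15 = 7.0672
A = e^7.0672 ≈ 1173 hectares

1170 hectares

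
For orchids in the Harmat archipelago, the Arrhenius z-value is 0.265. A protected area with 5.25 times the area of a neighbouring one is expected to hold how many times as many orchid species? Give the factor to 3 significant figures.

S₂/S₁ = (A₂/A₁)^z = 5.25^0.265
ln(S₂/S₁) = 0.265 × ln 5.25 = 0.265 × 1.6582 = 0.4394
S₂/S₁ = e^0.4394 ≈ 1.552

1.55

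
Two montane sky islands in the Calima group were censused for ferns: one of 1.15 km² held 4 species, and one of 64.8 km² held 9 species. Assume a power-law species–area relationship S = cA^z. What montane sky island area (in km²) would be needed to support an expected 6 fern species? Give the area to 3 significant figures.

8.63 km²

z = ln(9/4) / ln(64.8/1.15) = 0.8109 / 4.0315 = 0.2011
c = 4 / 1.15^0.2011 = 4 / 1.029 = 3.889
A = (6/3.889)^(1/0.2011) ⇒ ln A = ln(1.543)/0.2011 = 2.1555
A = e^2.1555 ≈ 8.632 km²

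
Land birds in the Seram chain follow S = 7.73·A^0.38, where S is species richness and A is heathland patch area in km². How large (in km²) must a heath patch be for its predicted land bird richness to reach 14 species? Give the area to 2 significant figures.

4.8 km²

14 = 7.73 × A^0.38  ⇒  A^0.38 = 14/7.73 = 1.811
ln A = ln(1.811) / 0.38 = 0.5939 / 0.38 = 1.5630
A = e^1.5630 ≈ 4.773 km²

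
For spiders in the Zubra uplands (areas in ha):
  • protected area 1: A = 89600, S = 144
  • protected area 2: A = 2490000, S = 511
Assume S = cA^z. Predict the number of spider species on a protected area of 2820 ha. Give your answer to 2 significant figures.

z = ln(511/144) / ln(2490000/89600) = 1.2666 / 3.3247 = 0.3810
c = 144 / 89600^0.3810 = 144 / 77.02 = 1.87
S₃ = 1.87 × 2820^0.3810 = 1.87 × 20.62 ≈ 38.56

39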